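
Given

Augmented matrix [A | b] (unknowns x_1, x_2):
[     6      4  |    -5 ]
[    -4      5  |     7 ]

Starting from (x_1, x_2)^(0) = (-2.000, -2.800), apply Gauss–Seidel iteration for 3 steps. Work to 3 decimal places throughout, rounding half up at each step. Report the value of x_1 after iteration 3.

Iteration 1:
  x_1 = (-5 - (4)·-2.800) / (6) = 1.033
  x_2 = (7 - (-4)·1.033) / (5) = 2.226
Iteration 2:
  x_1 = (-5 - (4)·2.226) / (6) = -2.317
  x_2 = (7 - (-4)·-2.317) / (5) = -0.454
Iteration 3:
  x_1 = (-5 - (4)·-0.454) / (6) = -0.531
  x_2 = (7 - (-4)·-0.531) / (5) = 0.975

-0.531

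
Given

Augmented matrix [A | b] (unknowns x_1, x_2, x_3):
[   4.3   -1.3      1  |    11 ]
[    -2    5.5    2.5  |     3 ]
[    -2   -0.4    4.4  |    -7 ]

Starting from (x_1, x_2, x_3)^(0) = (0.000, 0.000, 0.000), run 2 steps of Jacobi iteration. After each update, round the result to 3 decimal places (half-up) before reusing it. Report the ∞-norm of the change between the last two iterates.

Iteration 1:
  x_1 = (11 - (-1.3)·0.000 - (1)·0.000) / (4.3) = 2.558
  x_2 = (3 - (-2)·0.000 - (2.5)·0.000) / (5.5) = 0.545
  x_3 = (-7 - (-2)·0.000 - (-0.4)·0.000) / (4.4) = -1.591
Iteration 2:
  x_1 = (11 - (-1.3)·0.545 - (1)·-1.591) / (4.3) = 3.093
  x_2 = (3 - (-2)·2.558 - (2.5)·-1.591) / (5.5) = 2.199
  x_3 = (-7 - (-2)·2.558 - (-0.4)·0.545) / (4.4) = -0.379
Change: (0.535, 1.654, 1.212) → max |·| = 1.654

1.654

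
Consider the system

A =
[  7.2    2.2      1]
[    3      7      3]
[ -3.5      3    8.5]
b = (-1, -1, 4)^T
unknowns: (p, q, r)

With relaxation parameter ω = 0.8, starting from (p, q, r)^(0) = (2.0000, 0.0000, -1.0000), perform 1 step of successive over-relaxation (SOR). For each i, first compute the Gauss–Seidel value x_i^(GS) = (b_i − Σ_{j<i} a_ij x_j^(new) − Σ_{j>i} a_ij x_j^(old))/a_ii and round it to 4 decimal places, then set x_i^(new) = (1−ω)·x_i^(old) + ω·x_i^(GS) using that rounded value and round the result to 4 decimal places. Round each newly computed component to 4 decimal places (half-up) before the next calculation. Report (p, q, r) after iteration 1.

Iteration 1:
  p: GS value = (-1 - (2.2)·0.0000 - (1)·-1.0000) / (7.2) = 0.0000;  p ← (1−ω)·2.0000 + ω·0.0000 = 0.4000
  q: GS value = (-1 - (3)·0.4000 - (3)·-1.0000) / (7) = 0.1143;  q ← (1−ω)·0.0000 + ω·0.1143 = 0.0914
  r: GS value = (4 - (-3.5)·0.4000 - (3)·0.0914) / (8.5) = 0.6030;  r ← (1−ω)·-1.0000 + ω·0.6030 = 0.2824

(0.4000, 0.0914, 0.2824)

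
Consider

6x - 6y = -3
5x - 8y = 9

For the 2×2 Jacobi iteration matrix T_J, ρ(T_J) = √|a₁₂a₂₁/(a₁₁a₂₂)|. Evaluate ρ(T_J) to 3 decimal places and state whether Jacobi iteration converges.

a₁₂a₂₁/(a₁₁a₂₂) = (-6)·(5) / ((6)·(-8)) = 0.625000
ρ = √|0.625000| = √0.625000 = 0.791
ρ < 1, so Jacobi converges

0.791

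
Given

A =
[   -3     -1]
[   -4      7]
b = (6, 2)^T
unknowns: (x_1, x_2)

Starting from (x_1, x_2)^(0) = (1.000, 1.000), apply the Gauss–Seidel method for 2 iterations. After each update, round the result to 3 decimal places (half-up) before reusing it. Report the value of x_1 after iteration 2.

-1.651

Iteration 1:
  x_1 = (6 - (-1)·1.000) / (-3) = -2.333
  x_2 = (2 - (-4)·-2.333) / (7) = -1.047
Iteration 2:
  x_1 = (6 - (-1)·-1.047) / (-3) = -1.651
  x_2 = (2 - (-4)·-1.651) / (7) = -0.658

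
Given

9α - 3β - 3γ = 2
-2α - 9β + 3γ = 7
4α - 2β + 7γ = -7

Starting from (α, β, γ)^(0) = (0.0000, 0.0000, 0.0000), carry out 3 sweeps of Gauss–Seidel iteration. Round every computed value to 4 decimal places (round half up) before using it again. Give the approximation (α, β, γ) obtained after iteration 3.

(-0.4941, -1.0112, -1.0066)

Iteration 1:
  α = (2 - (-3)·0.0000 - (-3)·0.0000) / (9) = 0.2222
  β = (7 - (-2)·0.2222 - (3)·0.0000) / (-9) = -0.8272
  γ = (-7 - (4)·0.2222 - (-2)·-0.8272) / (7) = -1.3633
Iteration 2:
  α = (2 - (-3)·-0.8272 - (-3)·-1.3633) / (9) = -0.5079
  β = (7 - (-2)·-0.5079 - (3)·-1.3633) / (-9) = -1.1193
  γ = (-7 - (4)·-0.5079 - (-2)·-1.1193) / (7) = -1.0296
Iteration 3:
  α = (2 - (-3)·-1.1193 - (-3)·-1.0296) / (9) = -0.4941
  β = (7 - (-2)·-0.4941 - (3)·-1.0296) / (-9) = -1.0112
  γ = (-7 - (4)·-0.4941 - (-2)·-1.0112) / (7) = -1.0066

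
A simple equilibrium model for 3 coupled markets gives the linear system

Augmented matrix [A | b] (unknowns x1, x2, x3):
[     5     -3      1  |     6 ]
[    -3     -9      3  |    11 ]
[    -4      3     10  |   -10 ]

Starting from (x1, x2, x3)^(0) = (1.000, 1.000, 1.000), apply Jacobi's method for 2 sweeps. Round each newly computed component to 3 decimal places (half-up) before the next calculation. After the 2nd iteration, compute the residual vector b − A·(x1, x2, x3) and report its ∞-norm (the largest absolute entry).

5.584

Iteration 1:
  x1 = (6 - (-3)·1.000 - (1)·1.000) / (5) = 1.600
  x2 = (11 - (-3)·1.000 - (3)·1.000) / (-9) = -1.222
  x3 = (-10 - (-4)·1.000 - (3)·1.000) / (10) = -0.900
Iteration 2:
  x1 = (6 - (-3)·-1.222 - (1)·-0.900) / (5) = 0.647
  x2 = (11 - (-3)·1.600 - (3)·-0.900) / (-9) = -2.056
  x3 = (-10 - (-4)·1.600 - (3)·-1.222) / (10) = 0.007
Residual b − A·x = (-3.410, -5.584, -1.314); ∞-norm = 5.584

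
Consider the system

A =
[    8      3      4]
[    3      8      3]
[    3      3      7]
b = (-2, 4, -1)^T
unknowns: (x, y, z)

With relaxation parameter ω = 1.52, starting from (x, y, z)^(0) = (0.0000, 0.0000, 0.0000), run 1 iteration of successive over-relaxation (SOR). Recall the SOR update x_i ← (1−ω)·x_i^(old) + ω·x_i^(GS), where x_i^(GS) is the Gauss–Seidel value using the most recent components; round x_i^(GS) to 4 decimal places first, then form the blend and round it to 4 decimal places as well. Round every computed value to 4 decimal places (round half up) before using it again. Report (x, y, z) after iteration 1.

(-0.3800, 0.9766, -0.6057)

Iteration 1:
  x: GS value = (-2 - (3)·0.0000 - (4)·0.0000) / (8) = -0.2500;  x ← (1−ω)·0.0000 + ω·-0.2500 = -0.3800
  y: GS value = (4 - (3)·-0.3800 - (3)·0.0000) / (8) = 0.6425;  y ← (1−ω)·0.0000 + ω·0.6425 = 0.9766
  z: GS value = (-1 - (3)·-0.3800 - (3)·0.9766) / (7) = -0.3985;  z ← (1−ω)·0.0000 + ω·-0.3985 = -0.6057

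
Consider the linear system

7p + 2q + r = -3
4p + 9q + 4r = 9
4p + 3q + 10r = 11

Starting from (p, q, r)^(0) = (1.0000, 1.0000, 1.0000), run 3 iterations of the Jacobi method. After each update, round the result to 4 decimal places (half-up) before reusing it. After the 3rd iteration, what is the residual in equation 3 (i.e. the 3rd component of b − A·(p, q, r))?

3.6240

Iteration 1:
  p = (-3 - (2)·1.0000 - (1)·1.0000) / (7) = -0.8571
  q = (9 - (4)·1.0000 - (4)·1.0000) / (9) = 0.1111
  r = (11 - (4)·1.0000 - (3)·1.0000) / (10) = 0.4000
Iteration 2:
  p = (-3 - (2)·0.1111 - (1)·0.4000) / (7) = -0.5175
  q = (9 - (4)·-0.8571 - (4)·0.4000) / (9) = 1.2032
  r = (11 - (4)·-0.8571 - (3)·0.1111) / (10) = 1.4095
Iteration 3:
  p = (-3 - (2)·1.2032 - (1)·1.4095) / (7) = -0.9737
  q = (9 - (4)·-0.5175 - (4)·1.4095) / (9) = 0.6036
  r = (11 - (4)·-0.5175 - (3)·1.2032) / (10) = 0.9460
Residual b − A·x = (1.6627, 3.6784, 3.6240)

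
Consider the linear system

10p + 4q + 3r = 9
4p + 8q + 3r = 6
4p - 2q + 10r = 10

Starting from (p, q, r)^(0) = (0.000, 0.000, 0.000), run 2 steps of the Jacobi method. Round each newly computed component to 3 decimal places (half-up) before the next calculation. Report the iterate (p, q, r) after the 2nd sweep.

Iteration 1:
  p = (9 - (4)·0.000 - (3)·0.000) / (10) = 0.900
  q = (6 - (4)·0.000 - (3)·0.000) / (8) = 0.750
  r = (10 - (4)·0.000 - (-2)·0.000) / (10) = 1.000
Iteration 2:
  p = (9 - (4)·0.750 - (3)·1.000) / (10) = 0.300
  q = (6 - (4)·0.900 - (3)·1.000) / (8) = -0.075
  r = (10 - (4)·0.900 - (-2)·0.750) / (10) = 0.790

(0.300, -0.075, 0.790)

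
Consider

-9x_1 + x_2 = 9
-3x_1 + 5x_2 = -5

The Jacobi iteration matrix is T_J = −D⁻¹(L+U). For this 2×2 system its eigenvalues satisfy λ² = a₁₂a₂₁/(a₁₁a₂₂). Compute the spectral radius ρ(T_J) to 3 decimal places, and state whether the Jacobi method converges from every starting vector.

0.258

a₁₂a₂₁/(a₁₁a₂₂) = (1)·(-3) / ((-9)·(5)) = 0.066667
ρ = √|0.066667| = √0.066667 = 0.258
ρ < 1, so Jacobi converges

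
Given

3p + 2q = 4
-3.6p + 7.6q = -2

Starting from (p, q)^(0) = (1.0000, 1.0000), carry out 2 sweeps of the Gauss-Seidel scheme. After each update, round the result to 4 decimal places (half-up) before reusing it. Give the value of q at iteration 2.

Iteration 1:
  p = (4 - (2)·1.0000) / (3) = 0.6667
  q = (-2 - (-3.6)·0.6667) / (7.6) = 0.0526
Iteration 2:
  p = (4 - (2)·0.0526) / (3) = 1.2983
  q = (-2 - (-3.6)·1.2983) / (7.6) = 0.3518

0.3518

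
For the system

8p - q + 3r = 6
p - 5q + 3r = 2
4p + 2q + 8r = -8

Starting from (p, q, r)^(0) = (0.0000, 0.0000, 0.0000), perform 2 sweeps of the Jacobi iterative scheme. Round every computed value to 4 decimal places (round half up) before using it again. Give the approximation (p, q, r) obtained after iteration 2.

Iteration 1:
  p = (6 - (-1)·0.0000 - (3)·0.0000) / (8) = 0.7500
  q = (2 - (1)·0.0000 - (3)·0.0000) / (-5) = -0.4000
  r = (-8 - (4)·0.0000 - (2)·0.0000) / (8) = -1.0000
Iteration 2:
  p = (6 - (-1)·-0.4000 - (3)·-1.0000) / (8) = 1.0750
  q = (2 - (1)·0.7500 - (3)·-1.0000) / (-5) = -0.8500
  r = (-8 - (4)·0.7500 - (2)·-0.4000) / (8) = -1.2750

(1.0750, -0.8500, -1.2750)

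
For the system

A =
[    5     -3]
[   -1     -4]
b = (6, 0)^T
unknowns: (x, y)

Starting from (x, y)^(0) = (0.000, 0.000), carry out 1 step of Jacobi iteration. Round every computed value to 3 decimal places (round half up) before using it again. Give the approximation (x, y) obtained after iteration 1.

Iteration 1:
  x = (6 - (-3)·0.000) / (5) = 1.200
  y = (0 - (-1)·0.000) / (-4) = 0.000

(1.200, 0.000)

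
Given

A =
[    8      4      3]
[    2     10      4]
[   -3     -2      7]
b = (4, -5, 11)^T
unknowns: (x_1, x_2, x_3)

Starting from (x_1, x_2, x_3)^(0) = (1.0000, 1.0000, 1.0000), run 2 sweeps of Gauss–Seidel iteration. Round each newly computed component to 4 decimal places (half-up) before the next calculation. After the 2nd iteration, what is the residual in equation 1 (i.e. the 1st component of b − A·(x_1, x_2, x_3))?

0.0736

Iteration 1:
  x_1 = (4 - (4)·1.0000 - (3)·1.0000) / (8) = -0.3750
  x_2 = (-5 - (2)·-0.3750 - (4)·1.0000) / (10) = -0.8250
  x_3 = (11 - (-3)·-0.3750 - (-2)·-0.8250) / (7) = 1.1750
Iteration 2:
  x_1 = (4 - (4)·-0.8250 - (3)·1.1750) / (8) = 0.4719
  x_2 = (-5 - (2)·0.4719 - (4)·1.1750) / (10) = -1.0644
  x_3 = (11 - (-3)·0.4719 - (-2)·-1.0644) / (7) = 1.4696
Residual b − A·x = (0.0736, -1.1782, -0.0003)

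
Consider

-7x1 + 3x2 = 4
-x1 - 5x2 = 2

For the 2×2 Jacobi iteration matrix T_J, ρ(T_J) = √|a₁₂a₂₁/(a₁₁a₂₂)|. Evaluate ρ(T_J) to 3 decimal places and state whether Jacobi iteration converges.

0.293

a₁₂a₂₁/(a₁₁a₂₂) = (3)·(-1) / ((-7)·(-5)) = -0.085714
ρ = √|-0.085714| = √0.085714 = 0.293
ρ < 1, so Jacobi converges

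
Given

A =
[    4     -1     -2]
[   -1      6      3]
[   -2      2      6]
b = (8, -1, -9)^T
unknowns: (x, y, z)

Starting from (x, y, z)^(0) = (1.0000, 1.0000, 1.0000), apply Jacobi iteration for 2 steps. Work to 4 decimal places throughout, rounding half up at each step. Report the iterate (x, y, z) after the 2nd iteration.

(1.1250, 1.0417, -0.4167)

Iteration 1:
  x = (8 - (-1)·1.0000 - (-2)·1.0000) / (4) = 2.7500
  y = (-1 - (-1)·1.0000 - (3)·1.0000) / (6) = -0.5000
  z = (-9 - (-2)·1.0000 - (2)·1.0000) / (6) = -1.5000
Iteration 2:
  x = (8 - (-1)·-0.5000 - (-2)·-1.5000) / (4) = 1.1250
  y = (-1 - (-1)·2.7500 - (3)·-1.5000) / (6) = 1.0417
  z = (-9 - (-2)·2.7500 - (2)·-0.5000) / (6) = -0.4167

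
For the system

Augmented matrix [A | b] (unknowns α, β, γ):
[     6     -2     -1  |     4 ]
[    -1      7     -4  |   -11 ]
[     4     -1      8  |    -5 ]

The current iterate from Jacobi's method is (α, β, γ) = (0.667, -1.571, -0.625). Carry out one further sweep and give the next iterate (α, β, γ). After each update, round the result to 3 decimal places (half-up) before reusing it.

One sweep:
  α = (4 - (-2)·-1.571 - (-1)·-0.625) / (6) = 0.039
  β = (-11 - (-1)·0.667 - (-4)·-0.625) / (7) = -1.833
  γ = (-5 - (4)·0.667 - (-1)·-1.571) / (8) = -1.155

(0.039, -1.833, -1.155)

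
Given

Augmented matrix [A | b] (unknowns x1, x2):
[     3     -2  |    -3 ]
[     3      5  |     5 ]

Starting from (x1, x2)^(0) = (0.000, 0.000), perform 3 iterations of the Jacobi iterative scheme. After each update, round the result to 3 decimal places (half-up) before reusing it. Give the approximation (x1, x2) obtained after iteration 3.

(0.067, 1.200)

Iteration 1:
  x1 = (-3 - (-2)·0.000) / (3) = -1.000
  x2 = (5 - (3)·0.000) / (5) = 1.000
Iteration 2:
  x1 = (-3 - (-2)·1.000) / (3) = -0.333
  x2 = (5 - (3)·-1.000) / (5) = 1.600
Iteration 3:
  x1 = (-3 - (-2)·1.600) / (3) = 0.067
  x2 = (5 - (3)·-0.333) / (5) = 1.200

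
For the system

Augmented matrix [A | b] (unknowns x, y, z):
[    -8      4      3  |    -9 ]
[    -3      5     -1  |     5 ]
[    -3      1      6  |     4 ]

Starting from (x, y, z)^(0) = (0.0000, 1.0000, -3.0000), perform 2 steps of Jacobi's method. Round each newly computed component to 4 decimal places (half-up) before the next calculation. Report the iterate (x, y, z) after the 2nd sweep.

Iteration 1:
  x = (-9 - (4)·1.0000 - (3)·-3.0000) / (-8) = 0.5000
  y = (5 - (-3)·0.0000 - (-1)·-3.0000) / (5) = 0.4000
  z = (4 - (-3)·0.0000 - (1)·1.0000) / (6) = 0.5000
Iteration 2:
  x = (-9 - (4)·0.4000 - (3)·0.5000) / (-8) = 1.5125
  y = (5 - (-3)·0.5000 - (-1)·0.5000) / (5) = 1.4000
  z = (4 - (-3)·0.5000 - (1)·0.4000) / (6) = 0.8500

(1.5125, 1.4000, 0.8500)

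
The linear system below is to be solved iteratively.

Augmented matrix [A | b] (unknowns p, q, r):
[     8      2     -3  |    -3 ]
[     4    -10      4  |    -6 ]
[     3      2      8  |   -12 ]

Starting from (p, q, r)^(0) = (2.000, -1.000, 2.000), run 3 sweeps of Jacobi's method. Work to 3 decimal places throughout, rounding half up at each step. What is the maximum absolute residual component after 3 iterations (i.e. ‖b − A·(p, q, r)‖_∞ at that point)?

Iteration 1:
  p = (-3 - (2)·-1.000 - (-3)·2.000) / (8) = 0.625
  q = (-6 - (4)·2.000 - (4)·2.000) / (-10) = 2.200
  r = (-12 - (3)·2.000 - (2)·-1.000) / (8) = -2.000
Iteration 2:
  p = (-3 - (2)·2.200 - (-3)·-2.000) / (8) = -1.675
  q = (-6 - (4)·0.625 - (4)·-2.000) / (-10) = 0.050
  r = (-12 - (3)·0.625 - (2)·2.200) / (8) = -2.284
Iteration 3:
  p = (-3 - (2)·0.050 - (-3)·-2.284) / (8) = -1.244
  q = (-6 - (4)·-1.675 - (4)·-2.284) / (-10) = -0.984
  r = (-12 - (3)·-1.675 - (2)·0.050) / (8) = -0.884
Residual b − A·x = (6.268, -7.328, 0.772); ∞-norm = 7.328

7.328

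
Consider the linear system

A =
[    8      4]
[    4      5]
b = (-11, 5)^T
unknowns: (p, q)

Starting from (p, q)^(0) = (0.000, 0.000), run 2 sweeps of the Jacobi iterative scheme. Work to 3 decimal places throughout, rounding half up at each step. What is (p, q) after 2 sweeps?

Iteration 1:
  p = (-11 - (4)·0.000) / (8) = -1.375
  q = (5 - (4)·0.000) / (5) = 1.000
Iteration 2:
  p = (-11 - (4)·1.000) / (8) = -1.875
  q = (5 - (4)·-1.375) / (5) = 2.100

(-1.875, 2.100)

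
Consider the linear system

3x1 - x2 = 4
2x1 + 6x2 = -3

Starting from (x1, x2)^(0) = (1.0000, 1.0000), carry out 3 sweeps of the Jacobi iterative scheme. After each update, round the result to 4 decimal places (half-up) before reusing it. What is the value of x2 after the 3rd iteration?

-0.8519

Iteration 1:
  x1 = (4 - (-1)·1.0000) / (3) = 1.6667
  x2 = (-3 - (2)·1.0000) / (6) = -0.8333
Iteration 2:
  x1 = (4 - (-1)·-0.8333) / (3) = 1.0556
  x2 = (-3 - (2)·1.6667) / (6) = -1.0556
Iteration 3:
  x1 = (4 - (-1)·-1.0556) / (3) = 0.9815
  x2 = (-3 - (2)·1.0556) / (6) = -0.8519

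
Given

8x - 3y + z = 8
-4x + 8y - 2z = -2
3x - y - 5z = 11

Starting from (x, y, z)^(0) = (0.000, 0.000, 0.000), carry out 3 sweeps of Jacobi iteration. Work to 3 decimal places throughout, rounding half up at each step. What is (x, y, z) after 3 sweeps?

Iteration 1:
  x = (8 - (-3)·0.000 - (1)·0.000) / (8) = 1.000
  y = (-2 - (-4)·0.000 - (-2)·0.000) / (8) = -0.250
  z = (11 - (3)·0.000 - (-1)·0.000) / (-5) = -2.200
Iteration 2:
  x = (8 - (-3)·-0.250 - (1)·-2.200) / (8) = 1.181
  y = (-2 - (-4)·1.000 - (-2)·-2.200) / (8) = -0.300
  z = (11 - (3)·1.000 - (-1)·-0.250) / (-5) = -1.550
Iteration 3:
  x = (8 - (-3)·-0.300 - (1)·-1.550) / (8) = 1.081
  y = (-2 - (-4)·1.181 - (-2)·-1.550) / (8) = -0.047
  z = (11 - (3)·1.181 - (-1)·-0.300) / (-5) = -1.431

(1.081, -0.047, -1.431)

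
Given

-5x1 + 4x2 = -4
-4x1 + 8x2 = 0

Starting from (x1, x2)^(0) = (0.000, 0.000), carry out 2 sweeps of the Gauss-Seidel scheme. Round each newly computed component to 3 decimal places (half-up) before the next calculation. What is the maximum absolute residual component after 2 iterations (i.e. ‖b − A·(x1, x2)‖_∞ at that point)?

0.640

Iteration 1:
  x1 = (-4 - (4)·0.000) / (-5) = 0.800
  x2 = (0 - (-4)·0.800) / (8) = 0.400
Iteration 2:
  x1 = (-4 - (4)·0.400) / (-5) = 1.120
  x2 = (0 - (-4)·1.120) / (8) = 0.560
Residual b − A·x = (-0.640, 0.000); ∞-norm = 0.640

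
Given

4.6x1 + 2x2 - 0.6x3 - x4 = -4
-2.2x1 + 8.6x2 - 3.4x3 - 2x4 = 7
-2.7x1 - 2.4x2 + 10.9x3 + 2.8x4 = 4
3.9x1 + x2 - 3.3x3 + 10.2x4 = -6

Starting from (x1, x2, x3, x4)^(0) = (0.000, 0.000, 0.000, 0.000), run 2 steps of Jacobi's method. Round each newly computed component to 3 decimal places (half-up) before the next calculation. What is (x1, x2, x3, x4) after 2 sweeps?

(-1.303, 0.600, 0.482, -0.217)

Iteration 1:
  x1 = (-4 - (2)·0.000 - (-0.6)·0.000 - (-1)·0.000) / (4.6) = -0.870
  x2 = (7 - (-2.2)·0.000 - (-3.4)·0.000 - (-2)·0.000) / (8.6) = 0.814
  x3 = (4 - (-2.7)·0.000 - (-2.4)·0.000 - (2.8)·0.000) / (10.9) = 0.367
  x4 = (-6 - (3.9)·0.000 - (1)·0.000 - (-3.3)·0.000) / (10.2) = -0.588
Iteration 2:
  x1 = (-4 - (2)·0.814 - (-0.6)·0.367 - (-1)·-0.588) / (4.6) = -1.303
  x2 = (7 - (-2.2)·-0.870 - (-3.4)·0.367 - (-2)·-0.588) / (8.6) = 0.600
  x3 = (4 - (-2.7)·-0.870 - (-2.4)·0.814 - (2.8)·-0.588) / (10.9) = 0.482
  x4 = (-6 - (3.9)·-0.870 - (1)·0.814 - (-3.3)·0.367) / (10.2) = -0.217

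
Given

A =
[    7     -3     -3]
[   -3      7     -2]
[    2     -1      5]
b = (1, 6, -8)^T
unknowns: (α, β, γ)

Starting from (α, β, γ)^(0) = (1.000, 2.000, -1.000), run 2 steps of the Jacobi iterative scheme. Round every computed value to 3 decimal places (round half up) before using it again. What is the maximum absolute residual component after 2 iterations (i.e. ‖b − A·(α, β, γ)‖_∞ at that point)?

2.113

Iteration 1:
  α = (1 - (-3)·2.000 - (-3)·-1.000) / (7) = 0.571
  β = (6 - (-3)·1.000 - (-2)·-1.000) / (7) = 1.000
  γ = (-8 - (2)·1.000 - (-1)·2.000) / (5) = -1.600
Iteration 2:
  α = (1 - (-3)·1.000 - (-3)·-1.600) / (7) = -0.114
  β = (6 - (-3)·0.571 - (-2)·-1.600) / (7) = 0.645
  γ = (-8 - (2)·0.571 - (-1)·1.000) / (5) = -1.628
Residual b − A·x = (-1.151, -2.113, 1.013); ∞-norm = 2.113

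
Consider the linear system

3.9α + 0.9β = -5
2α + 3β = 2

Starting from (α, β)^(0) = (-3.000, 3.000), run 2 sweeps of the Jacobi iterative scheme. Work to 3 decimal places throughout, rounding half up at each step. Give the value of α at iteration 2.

-1.898

Iteration 1:
  α = (-5 - (0.9)·3.000) / (3.9) = -1.974
  β = (2 - (2)·-3.000) / (3) = 2.667
Iteration 2:
  α = (-5 - (0.9)·2.667) / (3.9) = -1.898
  β = (2 - (2)·-1.974) / (3) = 1.983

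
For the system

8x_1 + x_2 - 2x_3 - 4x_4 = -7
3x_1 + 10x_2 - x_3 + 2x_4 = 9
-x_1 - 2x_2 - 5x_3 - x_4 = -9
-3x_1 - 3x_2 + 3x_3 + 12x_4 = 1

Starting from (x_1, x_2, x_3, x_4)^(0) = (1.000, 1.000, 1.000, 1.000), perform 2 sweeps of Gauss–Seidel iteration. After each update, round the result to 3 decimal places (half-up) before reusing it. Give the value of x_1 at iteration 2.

-0.702

Iteration 1:
  x_1 = (-7 - (1)·1.000 - (-2)·1.000 - (-4)·1.000) / (8) = -0.250
  x_2 = (9 - (3)·-0.250 - (-1)·1.000 - (2)·1.000) / (10) = 0.875
  x_3 = (-9 - (-1)·-0.250 - (-2)·0.875 - (-1)·1.000) / (-5) = 1.300
  x_4 = (1 - (-3)·-0.250 - (-3)·0.875 - (3)·1.300) / (12) = -0.085
Iteration 2:
  x_1 = (-7 - (1)·0.875 - (-2)·1.300 - (-4)·-0.085) / (8) = -0.702
  x_2 = (9 - (3)·-0.702 - (-1)·1.300 - (2)·-0.085) / (10) = 1.258
  x_3 = (-9 - (-1)·-0.702 - (-2)·1.258 - (-1)·-0.085) / (-5) = 1.454
  x_4 = (1 - (-3)·-0.702 - (-3)·1.258 - (3)·1.454) / (12) = -0.141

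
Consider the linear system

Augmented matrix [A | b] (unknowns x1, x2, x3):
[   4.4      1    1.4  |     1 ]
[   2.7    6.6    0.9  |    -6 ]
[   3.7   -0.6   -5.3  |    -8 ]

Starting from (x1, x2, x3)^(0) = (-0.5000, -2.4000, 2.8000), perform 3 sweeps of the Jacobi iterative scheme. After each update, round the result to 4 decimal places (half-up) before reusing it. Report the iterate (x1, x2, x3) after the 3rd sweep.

(-0.0259, -1.1280, 1.6419)

Iteration 1:
  x1 = (1 - (1)·-2.4000 - (1.4)·2.8000) / (4.4) = -0.1182
  x2 = (-6 - (2.7)·-0.5000 - (0.9)·2.8000) / (6.6) = -1.0864
  x3 = (-8 - (3.7)·-0.5000 - (-0.6)·-2.4000) / (-5.3) = 1.4321
Iteration 2:
  x1 = (1 - (1)·-1.0864 - (1.4)·1.4321) / (4.4) = 0.0185
  x2 = (-6 - (2.7)·-0.1182 - (0.9)·1.4321) / (6.6) = -1.0560
  x3 = (-8 - (3.7)·-0.1182 - (-0.6)·-1.0864) / (-5.3) = 1.5499
Iteration 3:
  x1 = (1 - (1)·-1.0560 - (1.4)·1.5499) / (4.4) = -0.0259
  x2 = (-6 - (2.7)·0.0185 - (0.9)·1.5499) / (6.6) = -1.1280
  x3 = (-8 - (3.7)·0.0185 - (-0.6)·-1.0560) / (-5.3) = 1.6419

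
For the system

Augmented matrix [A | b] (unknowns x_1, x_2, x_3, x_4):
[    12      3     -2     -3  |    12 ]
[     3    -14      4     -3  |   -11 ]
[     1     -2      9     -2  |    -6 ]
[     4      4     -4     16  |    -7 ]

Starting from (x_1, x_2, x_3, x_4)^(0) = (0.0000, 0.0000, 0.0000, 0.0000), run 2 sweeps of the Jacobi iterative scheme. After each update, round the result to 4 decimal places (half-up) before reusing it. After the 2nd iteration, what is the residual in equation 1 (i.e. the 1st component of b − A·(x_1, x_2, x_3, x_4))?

-2.2597

Iteration 1:
  x_1 = (12 - (3)·0.0000 - (-2)·0.0000 - (-3)·0.0000) / (12) = 1.0000
  x_2 = (-11 - (3)·0.0000 - (4)·0.0000 - (-3)·0.0000) / (-14) = 0.7857
  x_3 = (-6 - (1)·0.0000 - (-2)·0.0000 - (-2)·0.0000) / (9) = -0.6667
  x_4 = (-7 - (4)·0.0000 - (4)·0.0000 - (-4)·0.0000) / (16) = -0.4375
Iteration 2:
  x_1 = (12 - (3)·0.7857 - (-2)·-0.6667 - (-3)·-0.4375) / (12) = 0.5831
  x_2 = (-11 - (3)·1.0000 - (4)·-0.6667 - (-3)·-0.4375) / (-14) = 0.9033
  x_3 = (-6 - (1)·1.0000 - (-2)·0.7857 - (-2)·-0.4375) / (9) = -0.7004
  x_4 = (-7 - (4)·1.0000 - (4)·0.7857 - (-4)·-0.6667) / (16) = -1.0506
Residual b − A·x = (-2.2597, -0.4533, -0.5741, 1.0624)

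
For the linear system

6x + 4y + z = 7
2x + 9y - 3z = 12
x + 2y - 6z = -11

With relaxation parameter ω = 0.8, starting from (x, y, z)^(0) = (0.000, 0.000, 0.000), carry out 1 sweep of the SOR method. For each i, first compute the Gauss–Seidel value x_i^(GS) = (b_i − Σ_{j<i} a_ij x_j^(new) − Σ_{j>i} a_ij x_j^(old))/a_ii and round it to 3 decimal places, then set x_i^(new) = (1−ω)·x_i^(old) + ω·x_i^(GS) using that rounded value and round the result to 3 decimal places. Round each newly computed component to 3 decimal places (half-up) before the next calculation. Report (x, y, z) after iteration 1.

Iteration 1:
  x: GS value = (7 - (4)·0.000 - (1)·0.000) / (6) = 1.167;  x ← (1−ω)·0.000 + ω·1.167 = 0.934
  y: GS value = (12 - (2)·0.934 - (-3)·0.000) / (9) = 1.126;  y ← (1−ω)·0.000 + ω·1.126 = 0.901
  z: GS value = (-11 - (1)·0.934 - (2)·0.901) / (-6) = 2.289;  z ← (1−ω)·0.000 + ω·2.289 = 1.831

(0.934, 0.901, 1.831)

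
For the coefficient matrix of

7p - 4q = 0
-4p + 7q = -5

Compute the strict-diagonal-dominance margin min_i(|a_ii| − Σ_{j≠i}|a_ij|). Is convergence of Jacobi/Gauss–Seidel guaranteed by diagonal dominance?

3

row 1: |7| − (4) = 3
row 2: |7| − (4) = 3
minimum over rows = 3 → strictly diagonally dominant (convergence guaranteed)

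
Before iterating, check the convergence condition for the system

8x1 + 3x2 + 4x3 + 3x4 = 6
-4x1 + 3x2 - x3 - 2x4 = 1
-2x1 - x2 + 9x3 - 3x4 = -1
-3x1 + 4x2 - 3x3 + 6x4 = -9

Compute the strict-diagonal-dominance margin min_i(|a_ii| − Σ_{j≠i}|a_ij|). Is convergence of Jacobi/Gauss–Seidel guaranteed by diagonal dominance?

-4

row 1: |8| − (3+4+3) = -2
row 2: |3| − (4+1+2) = -4
row 3: |9| − (2+1+3) = 3
row 4: |6| − (3+4+3) = -4
minimum over rows = -4 → not strictly diagonally dominant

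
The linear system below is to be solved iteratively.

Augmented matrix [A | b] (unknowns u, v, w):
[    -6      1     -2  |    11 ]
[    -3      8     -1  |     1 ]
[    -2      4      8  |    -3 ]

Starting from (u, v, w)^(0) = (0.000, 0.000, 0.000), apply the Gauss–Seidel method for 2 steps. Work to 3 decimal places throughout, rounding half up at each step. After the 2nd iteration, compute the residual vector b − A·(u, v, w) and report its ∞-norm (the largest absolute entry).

0.116

Iteration 1:
  u = (11 - (1)·0.000 - (-2)·0.000) / (-6) = -1.833
  v = (1 - (-3)·-1.833 - (-1)·0.000) / (8) = -0.562
  w = (-3 - (-2)·-1.833 - (4)·-0.562) / (8) = -0.552
Iteration 2:
  u = (11 - (1)·-0.562 - (-2)·-0.552) / (-6) = -1.743
  v = (1 - (-3)·-1.743 - (-1)·-0.552) / (8) = -0.598
  w = (-3 - (-2)·-1.743 - (4)·-0.598) / (8) = -0.512
Residual b − A·x = (0.116, 0.043, 0.002); ∞-norm = 0.116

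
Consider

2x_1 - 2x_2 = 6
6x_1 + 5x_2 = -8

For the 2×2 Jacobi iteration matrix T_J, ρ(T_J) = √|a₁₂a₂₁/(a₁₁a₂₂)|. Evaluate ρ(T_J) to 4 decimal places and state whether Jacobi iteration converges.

1.0954

a₁₂a₂₁/(a₁₁a₂₂) = (-2)·(6) / ((2)·(5)) = -1.200000
ρ = √|-1.200000| = √1.200000 = 1.0954
ρ > 1, so Jacobi diverges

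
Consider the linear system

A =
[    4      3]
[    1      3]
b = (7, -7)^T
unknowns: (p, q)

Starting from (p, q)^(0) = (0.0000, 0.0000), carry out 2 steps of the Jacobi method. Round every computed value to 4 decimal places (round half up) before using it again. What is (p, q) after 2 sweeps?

(3.5000, -2.9167)

Iteration 1:
  p = (7 - (3)·0.0000) / (4) = 1.7500
  q = (-7 - (1)·0.0000) / (3) = -2.3333
Iteration 2:
  p = (7 - (3)·-2.3333) / (4) = 3.5000
  q = (-7 - (1)·1.7500) / (3) = -2.9167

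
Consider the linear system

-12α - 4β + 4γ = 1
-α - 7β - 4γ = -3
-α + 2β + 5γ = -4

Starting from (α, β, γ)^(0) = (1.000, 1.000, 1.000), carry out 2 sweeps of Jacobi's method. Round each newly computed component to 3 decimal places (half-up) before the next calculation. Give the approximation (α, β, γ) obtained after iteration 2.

(-0.321, 1.012, -0.702)

Iteration 1:
  α = (1 - (-4)·1.000 - (4)·1.000) / (-12) = -0.083
  β = (-3 - (-1)·1.000 - (-4)·1.000) / (-7) = -0.286
  γ = (-4 - (-1)·1.000 - (2)·1.000) / (5) = -1.000
Iteration 2:
  α = (1 - (-4)·-0.286 - (4)·-1.000) / (-12) = -0.321
  β = (-3 - (-1)·-0.083 - (-4)·-1.000) / (-7) = 1.012
  γ = (-4 - (-1)·-0.083 - (2)·-0.286) / (5) = -0.702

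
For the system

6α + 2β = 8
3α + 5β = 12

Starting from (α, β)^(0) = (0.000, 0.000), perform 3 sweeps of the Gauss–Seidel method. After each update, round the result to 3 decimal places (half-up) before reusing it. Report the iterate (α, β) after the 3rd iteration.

Iteration 1:
  α = (8 - (2)·0.000) / (6) = 1.333
  β = (12 - (3)·1.333) / (5) = 1.600
Iteration 2:
  α = (8 - (2)·1.600) / (6) = 0.800
  β = (12 - (3)·0.800) / (5) = 1.920
Iteration 3:
  α = (8 - (2)·1.920) / (6) = 0.693
  β = (12 - (3)·0.693) / (5) = 1.984

(0.693, 1.984)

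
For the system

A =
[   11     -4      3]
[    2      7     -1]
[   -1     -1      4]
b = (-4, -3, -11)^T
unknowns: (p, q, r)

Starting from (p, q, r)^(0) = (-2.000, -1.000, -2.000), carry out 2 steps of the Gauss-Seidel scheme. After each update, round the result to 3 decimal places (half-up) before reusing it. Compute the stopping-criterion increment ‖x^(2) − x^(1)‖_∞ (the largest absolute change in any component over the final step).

Iteration 1:
  p = (-4 - (-4)·-1.000 - (3)·-2.000) / (11) = -0.182
  q = (-3 - (2)·-0.182 - (-1)·-2.000) / (7) = -0.662
  r = (-11 - (-1)·-0.182 - (-1)·-0.662) / (4) = -2.961
Iteration 2:
  p = (-4 - (-4)·-0.662 - (3)·-2.961) / (11) = 0.203
  q = (-3 - (2)·0.203 - (-1)·-2.961) / (7) = -0.910
  r = (-11 - (-1)·0.203 - (-1)·-0.910) / (4) = -2.927
Change: (0.385, -0.248, 0.034) → max |·| = 0.385

0.385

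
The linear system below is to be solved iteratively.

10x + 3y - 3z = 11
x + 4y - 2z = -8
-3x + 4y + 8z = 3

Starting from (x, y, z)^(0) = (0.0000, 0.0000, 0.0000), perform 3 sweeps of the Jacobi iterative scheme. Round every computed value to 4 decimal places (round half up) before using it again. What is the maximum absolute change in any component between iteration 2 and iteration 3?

0.5281

Iteration 1:
  x = (11 - (3)·0.0000 - (-3)·0.0000) / (10) = 1.1000
  y = (-8 - (1)·0.0000 - (-2)·0.0000) / (4) = -2.0000
  z = (3 - (-3)·0.0000 - (4)·0.0000) / (8) = 0.3750
Iteration 2:
  x = (11 - (3)·-2.0000 - (-3)·0.3750) / (10) = 1.8125
  y = (-8 - (1)·1.1000 - (-2)·0.3750) / (4) = -2.0875
  z = (3 - (-3)·1.1000 - (4)·-2.0000) / (8) = 1.7875
Iteration 3:
  x = (11 - (3)·-2.0875 - (-3)·1.7875) / (10) = 2.2625
  y = (-8 - (1)·1.8125 - (-2)·1.7875) / (4) = -1.5594
  z = (3 - (-3)·1.8125 - (4)·-2.0875) / (8) = 2.0984
Change: (0.4500, 0.5281, 0.3109) → max |·| = 0.5281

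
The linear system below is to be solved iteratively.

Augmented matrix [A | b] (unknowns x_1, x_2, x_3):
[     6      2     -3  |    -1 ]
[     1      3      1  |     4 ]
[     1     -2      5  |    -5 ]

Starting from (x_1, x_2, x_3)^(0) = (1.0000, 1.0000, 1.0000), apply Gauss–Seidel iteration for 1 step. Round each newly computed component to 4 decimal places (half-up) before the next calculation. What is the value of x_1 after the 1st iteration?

Iteration 1:
  x_1 = (-1 - (2)·1.0000 - (-3)·1.0000) / (6) = 0.0000
  x_2 = (4 - (1)·0.0000 - (1)·1.0000) / (3) = 1.0000
  x_3 = (-5 - (1)·0.0000 - (-2)·1.0000) / (5) = -0.6000

0.0000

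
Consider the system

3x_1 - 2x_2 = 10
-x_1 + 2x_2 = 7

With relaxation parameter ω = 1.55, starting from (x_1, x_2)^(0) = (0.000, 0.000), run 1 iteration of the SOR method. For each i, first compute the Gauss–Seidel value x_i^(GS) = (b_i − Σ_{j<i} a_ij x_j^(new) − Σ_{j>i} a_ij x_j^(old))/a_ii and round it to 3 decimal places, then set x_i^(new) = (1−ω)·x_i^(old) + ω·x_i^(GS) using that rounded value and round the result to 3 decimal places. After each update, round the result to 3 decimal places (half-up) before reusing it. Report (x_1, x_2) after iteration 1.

(5.166, 9.429)

Iteration 1:
  x_1: GS value = (10 - (-2)·0.000) / (3) = 3.333;  x_1 ← (1−ω)·0.000 + ω·3.333 = 5.166
  x_2: GS value = (7 - (-1)·5.166) / (2) = 6.083;  x_2 ← (1−ω)·0.000 + ω·6.083 = 9.429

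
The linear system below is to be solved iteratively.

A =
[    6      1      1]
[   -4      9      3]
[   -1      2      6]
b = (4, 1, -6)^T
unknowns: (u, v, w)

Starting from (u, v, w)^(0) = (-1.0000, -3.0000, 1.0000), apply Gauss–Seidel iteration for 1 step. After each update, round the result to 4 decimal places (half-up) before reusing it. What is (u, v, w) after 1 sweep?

Iteration 1:
  u = (4 - (1)·-3.0000 - (1)·1.0000) / (6) = 1.0000
  v = (1 - (-4)·1.0000 - (3)·1.0000) / (9) = 0.2222
  w = (-6 - (-1)·1.0000 - (2)·0.2222) / (6) = -0.9074

(1.0000, 0.2222, -0.9074)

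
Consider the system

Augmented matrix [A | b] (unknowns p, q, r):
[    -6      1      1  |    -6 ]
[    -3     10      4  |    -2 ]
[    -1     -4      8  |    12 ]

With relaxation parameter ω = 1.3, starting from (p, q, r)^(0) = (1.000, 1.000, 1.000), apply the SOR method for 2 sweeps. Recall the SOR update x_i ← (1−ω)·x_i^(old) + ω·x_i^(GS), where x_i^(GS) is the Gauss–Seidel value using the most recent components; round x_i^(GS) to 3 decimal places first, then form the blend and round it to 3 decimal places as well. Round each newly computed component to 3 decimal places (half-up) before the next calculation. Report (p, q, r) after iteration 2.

(1.092, -0.481, 1.351)

Iteration 1:
  p: GS value = (-6 - (1)·1.000 - (1)·1.000) / (-6) = 1.333;  p ← (1−ω)·1.000 + ω·1.333 = 1.433
  q: GS value = (-2 - (-3)·1.433 - (4)·1.000) / (10) = -0.170;  q ← (1−ω)·1.000 + ω·-0.170 = -0.521
  r: GS value = (12 - (-1)·1.433 - (-4)·-0.521) / (8) = 1.419;  r ← (1−ω)·1.000 + ω·1.419 = 1.545
Iteration 2:
  p: GS value = (-6 - (1)·-0.521 - (1)·1.545) / (-6) = 1.171;  p ← (1−ω)·1.433 + ω·1.171 = 1.092
  q: GS value = (-2 - (-3)·1.092 - (4)·1.545) / (10) = -0.490;  q ← (1−ω)·-0.521 + ω·-0.490 = -0.481
  r: GS value = (12 - (-1)·1.092 - (-4)·-0.481) / (8) = 1.396;  r ← (1−ω)·1.545 + ω·1.396 = 1.351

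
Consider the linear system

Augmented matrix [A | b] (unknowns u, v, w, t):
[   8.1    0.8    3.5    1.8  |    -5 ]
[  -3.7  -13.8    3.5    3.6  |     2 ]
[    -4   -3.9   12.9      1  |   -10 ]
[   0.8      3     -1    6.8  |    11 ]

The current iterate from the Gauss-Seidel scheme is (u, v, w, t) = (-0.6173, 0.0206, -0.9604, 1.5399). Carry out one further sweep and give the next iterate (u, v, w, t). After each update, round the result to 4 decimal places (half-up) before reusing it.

One sweep:
  u = (-5 - (0.8)·0.0206 - (3.5)·-0.9604 - (1.8)·1.5399) / (8.1) = -0.5465
  v = (2 - (-3.7)·-0.5465 - (3.5)·-0.9604 - (3.6)·1.5399) / (-13.8) = 0.1597
  w = (-10 - (-4)·-0.5465 - (-3.9)·0.1597 - (1)·1.5399) / (12.9) = -1.0157
  t = (11 - (0.8)·-0.5465 - (3)·0.1597 - (-1)·-1.0157) / (6.8) = 1.4621

(-0.5465, 0.1597, -1.0157, 1.4621)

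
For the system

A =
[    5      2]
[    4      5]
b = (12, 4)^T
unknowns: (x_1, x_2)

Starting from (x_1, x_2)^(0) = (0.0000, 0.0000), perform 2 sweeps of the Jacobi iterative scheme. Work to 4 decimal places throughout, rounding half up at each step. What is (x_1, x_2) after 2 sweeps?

Iteration 1:
  x_1 = (12 - (2)·0.0000) / (5) = 2.4000
  x_2 = (4 - (4)·0.0000) / (5) = 0.8000
Iteration 2:
  x_1 = (12 - (2)·0.8000) / (5) = 2.0800
  x_2 = (4 - (4)·2.4000) / (5) = -1.1200

(2.0800, -1.1200)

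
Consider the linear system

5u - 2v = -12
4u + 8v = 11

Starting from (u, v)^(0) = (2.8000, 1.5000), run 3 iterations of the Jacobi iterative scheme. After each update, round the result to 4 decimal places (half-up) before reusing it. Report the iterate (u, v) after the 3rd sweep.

Iteration 1:
  u = (-12 - (-2)·1.5000) / (5) = -1.8000
  v = (11 - (4)·2.8000) / (8) = -0.0250
Iteration 2:
  u = (-12 - (-2)·-0.0250) / (5) = -2.4100
  v = (11 - (4)·-1.8000) / (8) = 2.2750
Iteration 3:
  u = (-12 - (-2)·2.2750) / (5) = -1.4900
  v = (11 - (4)·-2.4100) / (8) = 2.5800

(-1.4900, 2.5800)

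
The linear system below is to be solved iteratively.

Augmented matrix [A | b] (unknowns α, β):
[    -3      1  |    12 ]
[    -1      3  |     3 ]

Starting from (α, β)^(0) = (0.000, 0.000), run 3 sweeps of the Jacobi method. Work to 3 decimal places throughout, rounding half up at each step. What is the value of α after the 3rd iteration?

-4.111

Iteration 1:
  α = (12 - (1)·0.000) / (-3) = -4.000
  β = (3 - (-1)·0.000) / (3) = 1.000
Iteration 2:
  α = (12 - (1)·1.000) / (-3) = -3.667
  β = (3 - (-1)·-4.000) / (3) = -0.333
Iteration 3:
  α = (12 - (1)·-0.333) / (-3) = -4.111
  β = (3 - (-1)·-3.667) / (3) = -0.222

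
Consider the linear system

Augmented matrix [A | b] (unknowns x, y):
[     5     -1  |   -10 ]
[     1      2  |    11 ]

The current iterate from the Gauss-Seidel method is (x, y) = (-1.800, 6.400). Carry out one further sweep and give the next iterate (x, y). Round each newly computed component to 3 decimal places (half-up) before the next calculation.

(-0.720, 5.860)

One sweep:
  x = (-10 - (-1)·6.400) / (5) = -0.720
  y = (11 - (1)·-0.720) / (2) = 5.860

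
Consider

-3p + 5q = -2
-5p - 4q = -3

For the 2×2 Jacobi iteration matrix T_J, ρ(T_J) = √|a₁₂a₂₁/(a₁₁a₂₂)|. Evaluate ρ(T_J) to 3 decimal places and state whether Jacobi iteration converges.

1.443

a₁₂a₂₁/(a₁₁a₂₂) = (5)·(-5) / ((-3)·(-4)) = -2.083333
ρ = √|-2.083333| = √2.083333 = 1.443
ρ > 1, so Jacobi diverges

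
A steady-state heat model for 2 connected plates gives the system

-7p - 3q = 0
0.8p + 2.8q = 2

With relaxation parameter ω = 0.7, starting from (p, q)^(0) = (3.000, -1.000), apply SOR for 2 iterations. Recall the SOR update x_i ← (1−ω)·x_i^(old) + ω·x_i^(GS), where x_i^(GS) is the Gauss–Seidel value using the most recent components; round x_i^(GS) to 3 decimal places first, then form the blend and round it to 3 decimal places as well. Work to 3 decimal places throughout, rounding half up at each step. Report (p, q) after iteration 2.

(0.372, 0.414)

Iteration 1:
  p: GS value = (0 - (-3)·-1.000) / (-7) = 0.429;  p ← (1−ω)·3.000 + ω·0.429 = 1.200
  q: GS value = (2 - (0.8)·1.200) / (2.8) = 0.371;  q ← (1−ω)·-1.000 + ω·0.371 = -0.040
Iteration 2:
  p: GS value = (0 - (-3)·-0.040) / (-7) = 0.017;  p ← (1−ω)·1.200 + ω·0.017 = 0.372
  q: GS value = (2 - (0.8)·0.372) / (2.8) = 0.608;  q ← (1−ω)·-0.040 + ω·0.608 = 0.414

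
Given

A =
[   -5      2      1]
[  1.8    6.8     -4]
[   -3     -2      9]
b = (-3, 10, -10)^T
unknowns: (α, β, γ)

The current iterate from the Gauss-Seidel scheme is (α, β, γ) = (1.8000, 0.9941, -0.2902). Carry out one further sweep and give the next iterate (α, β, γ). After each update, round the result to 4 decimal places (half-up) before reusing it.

(0.9396, 1.0512, -0.5643)

One sweep:
  α = (-3 - (2)·0.9941 - (1)·-0.2902) / (-5) = 0.9396
  β = (10 - (1.8)·0.9396 - (-4)·-0.2902) / (6.8) = 1.0512
  γ = (-10 - (-3)·0.9396 - (-2)·1.0512) / (9) = -0.5643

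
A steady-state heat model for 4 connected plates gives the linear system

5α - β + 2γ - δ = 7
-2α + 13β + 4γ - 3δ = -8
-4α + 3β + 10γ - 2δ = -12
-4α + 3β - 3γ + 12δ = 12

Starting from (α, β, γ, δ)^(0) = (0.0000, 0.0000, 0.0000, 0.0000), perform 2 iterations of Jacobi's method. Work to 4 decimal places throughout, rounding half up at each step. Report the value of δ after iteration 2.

1.3205

Iteration 1:
  α = (7 - (-1)·0.0000 - (2)·0.0000 - (-1)·0.0000) / (5) = 1.4000
  β = (-8 - (-2)·0.0000 - (4)·0.0000 - (-3)·0.0000) / (13) = -0.6154
  γ = (-12 - (-4)·0.0000 - (3)·0.0000 - (-2)·0.0000) / (10) = -1.2000
  δ = (12 - (-4)·0.0000 - (3)·0.0000 - (-3)·0.0000) / (12) = 1.0000
Iteration 2:
  α = (7 - (-1)·-0.6154 - (2)·-1.2000 - (-1)·1.0000) / (5) = 1.9569
  β = (-8 - (-2)·1.4000 - (4)·-1.2000 - (-3)·1.0000) / (13) = 0.2000
  γ = (-12 - (-4)·1.4000 - (3)·-0.6154 - (-2)·1.0000) / (10) = -0.2554
  δ = (12 - (-4)·1.4000 - (3)·-0.6154 - (-3)·-1.2000) / (12) = 1.3205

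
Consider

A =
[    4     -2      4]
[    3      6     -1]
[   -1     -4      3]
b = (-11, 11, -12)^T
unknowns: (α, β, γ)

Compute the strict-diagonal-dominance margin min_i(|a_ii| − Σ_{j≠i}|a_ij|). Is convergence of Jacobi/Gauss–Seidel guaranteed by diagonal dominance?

row 1: |4| − (2+4) = -2
row 2: |6| − (3+1) = 2
row 3: |3| − (1+4) = -2
minimum over rows = -2 → not strictly diagonally dominant

-2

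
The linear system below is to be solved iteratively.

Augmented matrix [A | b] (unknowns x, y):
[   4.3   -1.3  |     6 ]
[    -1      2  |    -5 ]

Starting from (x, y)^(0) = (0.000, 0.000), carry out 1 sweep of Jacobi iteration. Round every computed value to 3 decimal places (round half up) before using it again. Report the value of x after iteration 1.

1.395

Iteration 1:
  x = (6 - (-1.3)·0.000) / (4.3) = 1.395
  y = (-5 - (-1)·0.000) / (2) = -2.500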